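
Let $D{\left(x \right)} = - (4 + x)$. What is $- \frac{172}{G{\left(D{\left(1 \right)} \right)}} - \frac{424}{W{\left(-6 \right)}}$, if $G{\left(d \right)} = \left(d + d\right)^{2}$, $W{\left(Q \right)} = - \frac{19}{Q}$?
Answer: $- \frac{64417}{475} \approx -135.61$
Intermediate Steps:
$D{\left(x \right)} = -4 - x$
$G{\left(d \right)} = 4 d^{2}$ ($G{\left(d \right)} = \left(2 d\right)^{2} = 4 d^{2}$)
$- \frac{172}{G{\left(D{\left(1 \right)} \right)}} - \frac{424}{W{\left(-6 \right)}} = - \frac{172}{4 \left(-4 - 1\right)^{2}} - \frac{424}{\left(-19\right) \frac{1}{-6}} = - \frac{172}{4 \left(-4 - 1\right)^{2}} - \frac{424}{\left(-19\right) \left(- \frac{1}{6}\right)} = - \frac{172}{4 \left(-5\right)^{2}} - \frac{424}{\frac{19}{6}} = - \frac{172}{4 \cdot 25} - \frac{2544}{19} = - \frac{172}{100} - \frac{2544}{19} = \left(-172\right) \frac{1}{100} - \frac{2544}{19} = - \frac{43}{25} - \frac{2544}{19} = - \frac{64417}{475}$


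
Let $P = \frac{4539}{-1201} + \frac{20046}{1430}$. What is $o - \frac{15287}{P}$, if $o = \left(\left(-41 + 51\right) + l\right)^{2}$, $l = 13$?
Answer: $- \frac{652006331}{676326} \approx -964.04$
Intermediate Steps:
$P = \frac{676326}{66055}$ ($P = 4539 \left(- \frac{1}{1201}\right) + 20046 \cdot \frac{1}{1430} = - \frac{4539}{1201} + \frac{771}{55} = \frac{676326}{66055} \approx 10.239$)
$o = 529$ ($o = \left(\left(-41 + 51\right) + 13\right)^{2} = \left(10 + 13\right)^{2} = 23^{2} = 529$)
$o - \frac{15287}{P} = 529 - \frac{15287}{\frac{676326}{66055}} = 529 - 15287 \cdot \frac{66055}{676326} = 529 - \frac{1009782785}{676326} = - \frac{652006331}{676326}$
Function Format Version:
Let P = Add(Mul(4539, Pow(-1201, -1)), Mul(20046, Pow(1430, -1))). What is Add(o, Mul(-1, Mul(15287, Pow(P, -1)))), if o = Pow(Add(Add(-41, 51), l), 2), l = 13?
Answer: Rational(-652006331, 676326) ≈ -964.04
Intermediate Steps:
P = Rational(676326, 66055) (P = Add(Mul(4539, Rational(-1, 1201)), Mul(20046, Rational(1, 1430))) = Add(Rational(-4539, 1201), Rational(771, 55)) = Rational(676326, 66055) ≈ 10.239)
o = 529 (o = Pow(Add(Add(-41, 51), 13), 2) = Pow(Add(10, 13), 2) = Pow(23, 2) = 529)
Add(o, Mul(-1, Mul(15287, Pow(P, -1)))) = Add(529, Mul(-1, Mul(15287, Pow(Rational(676326, 66055), -1)))) = Add(529, Mul(-1, Mul(15287, Rational(66055, 676326)))) = Add(529, Mul(-1, Rational(1009782785, 676326))) = Add(529, Rational(-1009782785, 676326)) = Rational(-652006331, 676326)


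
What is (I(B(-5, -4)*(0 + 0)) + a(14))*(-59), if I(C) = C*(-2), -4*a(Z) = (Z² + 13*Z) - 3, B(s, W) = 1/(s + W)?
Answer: 22125/4 ≈ 5531.3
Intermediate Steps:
B(s, W) = 1/(W + s)
a(Z) = ¾ - 13*Z/4 - Z²/4 (a(Z) = -((Z² + 13*Z) - 3)/4 = -(-3 + Z² + 13*Z)/4 = ¾ - 13*Z/4 - Z²/4)
I(C) = -2*C
(I(B(-5, -4)*(0 + 0)) + a(14))*(-59) = (-2*(0 + 0)/(-4 - 5) + (¾ - 13/4*14 - ¼*14²))*(-59) = (-2*0/(-9) + (¾ - 91/2 - ¼*196))*(-59) = (-(-2)*0/9 + (¾ - 91/2 - 49))*(-59) = (-2*0 - 375/4)*(-59) = (0 - 375/4)*(-59) = -375/4*(-59) = 22125/4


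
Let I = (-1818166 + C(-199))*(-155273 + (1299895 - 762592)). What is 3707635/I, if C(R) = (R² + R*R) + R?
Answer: -741527/132882488178 ≈ -5.5803e-6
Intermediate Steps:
C(R) = R + 2*R² (C(R) = (R² + R²) + R = 2*R² + R = R + 2*R²)
I = -664412440890 (I = (-1818166 - 199*(1 + 2*(-199)))*(-155273 + (1299895 - 762592)) = (-1818166 - 199*(1 - 398))*(-155273 + 537303) = (-1818166 - 199*(-397))*382030 = (-1818166 + 79003)*382030 = -1739163*382030 = -664412440890)
3707635/I = 3707635/(-664412440890) = 3707635*(-1/664412440890) = -741527/132882488178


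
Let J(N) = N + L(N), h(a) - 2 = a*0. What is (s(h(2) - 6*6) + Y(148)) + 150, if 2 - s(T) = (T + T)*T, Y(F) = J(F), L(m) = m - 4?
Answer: -1868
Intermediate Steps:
L(m) = -4 + m
h(a) = 2 (h(a) = 2 + a*0 = 2 + 0 = 2)
J(N) = -4 + 2*N (J(N) = N + (-4 + N) = -4 + 2*N)
Y(F) = -4 + 2*F
s(T) = 2 - 2*T**2 (s(T) = 2 - (T + T)*T = 2 - 2*T*T = 2 - 2*T**2)
(s(h(2) - 6*6) + Y(148)) + 150 = ((2 - 2*(2 - 6*6)**2) + (-4 + 2*148)) + 150 = ((2 - 2*(2 - 36)**2) + (-4 + 296)) + 150 = ((2 - 2*(-34)**2) + 292) + 150 = ((2 - 2*1156) + 292) + 150 = ((2 - 2312) + 292) + 150 = (-2310 + 292) + 150 = -2018 + 150 = -1868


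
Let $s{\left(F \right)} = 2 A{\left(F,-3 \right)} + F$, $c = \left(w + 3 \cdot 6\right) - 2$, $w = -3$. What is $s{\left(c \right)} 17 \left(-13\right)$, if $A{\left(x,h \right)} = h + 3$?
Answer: $-2873$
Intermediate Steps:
$A{\left(x,h \right)} = 3 + h$
$c = 13$ ($c = \left(-3 + 3 \cdot 6\right) - 2 = \left(-3 + 18\right) - 2 = 15 - 2 = 13$)
$s{\left(F \right)} = F$ ($s{\left(F \right)} = 2 \left(3 - 3\right) + F = 2 \cdot 0 + F = 0 + F = F$)
$s{\left(c \right)} 17 \left(-13\right) = 13 \cdot 17 \left(-13\right) = 221 \left(-13\right) = -2873$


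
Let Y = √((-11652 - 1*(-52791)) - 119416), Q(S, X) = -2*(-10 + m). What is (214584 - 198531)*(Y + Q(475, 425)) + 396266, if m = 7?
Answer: 492584 + 16053*I*√78277 ≈ 4.9258e+5 + 4.4913e+6*I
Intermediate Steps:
Q(S, X) = 6 (Q(S, X) = -2*(-10 + 7) = -2*(-3) = 6)
Y = I*√78277 (Y = √((-11652 + 52791) - 119416) = √(41139 - 119416) = √(-78277) = I*√78277 ≈ 279.78*I)
(214584 - 198531)*(Y + Q(475, 425)) + 396266 = (214584 - 198531)*(I*√78277 + 6) + 396266 = 16053*(6 + I*√78277) + 396266 = (96318 + 16053*I*√78277) + 396266 = 492584 + 16053*I*√78277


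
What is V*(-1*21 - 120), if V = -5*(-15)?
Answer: -10575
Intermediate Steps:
V = 75
V*(-1*21 - 120) = 75*(-1*21 - 120) = 75*(-21 - 120) = 75*(-141) = -10575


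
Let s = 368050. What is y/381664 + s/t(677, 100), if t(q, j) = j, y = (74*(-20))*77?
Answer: 175575049/47708 ≈ 3680.2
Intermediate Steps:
y = -113960 (y = -1480*77 = -113960)
y/381664 + s/t(677, 100) = -113960/381664 + 368050/100 = -113960*1/381664 + 368050*(1/100) = -14245/47708 + 7361/2 = 175575049/47708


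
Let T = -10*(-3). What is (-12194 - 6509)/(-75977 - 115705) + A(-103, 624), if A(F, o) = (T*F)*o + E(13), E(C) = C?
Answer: -369591054551/191682 ≈ -1.9281e+6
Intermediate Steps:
T = 30
A(F, o) = 13 + 30*F*o (A(F, o) = (30*F)*o + 13 = 30*F*o + 13 = 13 + 30*F*o)
(-12194 - 6509)/(-75977 - 115705) + A(-103, 624) = (-12194 - 6509)/(-75977 - 115705) + (13 + 30*(-103)*624) = -18703/(-191682) + (13 - 1928160) = -18703*(-1/191682) - 1928147 = 18703/191682 - 1928147 = -369591054551/191682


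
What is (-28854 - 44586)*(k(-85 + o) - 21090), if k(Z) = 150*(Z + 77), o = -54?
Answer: 2231841600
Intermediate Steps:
k(Z) = 11550 + 150*Z (k(Z) = 150*(77 + Z) = 11550 + 150*Z)
(-28854 - 44586)*(k(-85 + o) - 21090) = (-28854 - 44586)*((11550 + 150*(-85 - 54)) - 21090) = -73440*((11550 + 150*(-139)) - 21090) = -73440*((11550 - 20850) - 21090) = -73440*(-9300 - 21090) = -73440*(-30390) = 2231841600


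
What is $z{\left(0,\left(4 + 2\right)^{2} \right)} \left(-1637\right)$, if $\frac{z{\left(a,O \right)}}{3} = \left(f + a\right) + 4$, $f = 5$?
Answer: $-44199$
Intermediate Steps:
$z{\left(a,O \right)} = 27 + 3 a$ ($z{\left(a,O \right)} = 3 \left(\left(5 + a\right) + 4\right) = 3 \left(9 + a\right) = 27 + 3 a$)
$z{\left(0,\left(4 + 2\right)^{2} \right)} \left(-1637\right) = \left(27 + 3 \cdot 0\right) \left(-1637\right) = \left(27 + 0\right) \left(-1637\right) = 27 \left(-1637\right) = -44199$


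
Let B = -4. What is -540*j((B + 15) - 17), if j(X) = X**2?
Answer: -19440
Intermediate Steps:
-540*j((B + 15) - 17) = -540*((-4 + 15) - 17)**2 = -540*(11 - 17)**2 = -540*(-6)**2 = -540*36 = -19440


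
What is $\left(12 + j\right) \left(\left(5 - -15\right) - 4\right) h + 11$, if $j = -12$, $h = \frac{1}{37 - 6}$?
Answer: $11$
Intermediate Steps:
$h = \frac{1}{31} \approx 0.032258$
$\left(12 + j\right) \left(\left(5 - -15\right) - 4\right) h + 11 = \left(12 - 12\right) \left(\left(5 - -15\right) - 4\right) \frac{1}{31} + 11 = 0 \left(\left(5 + 15\right) - 4\right) \frac{1}{31} + 11 = 0 \left(20 - 4\right) \frac{1}{31} + 11 = 0 \cdot 16 \cdot \frac{1}{31} + 11 = 0 \cdot \frac{1}{31} + 11 = 0 + 11 = 11$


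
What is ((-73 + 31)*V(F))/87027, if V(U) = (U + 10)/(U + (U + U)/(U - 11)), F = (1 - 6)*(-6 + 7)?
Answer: 16/29009 ≈ 0.00055155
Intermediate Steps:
F = -5 (F = -5*1 = -5)
V(U) = (10 + U)/(U + 2*U/(-11 + U)) (V(U) = (10 + U)/(U + (2*U)/(-11 + U)) = (10 + U)/(U + 2*U/(-11 + U)))
((-73 + 31)*V(F))/87027 = ((-73 + 31)*((-110 + (-5)² - 1*(-5))/((-5)*(-9 - 5))))/87027 = -(-42)*(-110 + 25 + 5)/(5*(-14))*(1/87027) = -(-42)*(-1)*(-80)/(5*14)*(1/87027) = -42*(-8/7)*(1/87027) = 48*(1/87027) = 16/29009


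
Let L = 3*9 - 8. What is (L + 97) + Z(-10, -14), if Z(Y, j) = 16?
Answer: 132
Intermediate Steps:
L = 19 (L = 27 - 8 = 19)
(L + 97) + Z(-10, -14) = (19 + 97) + 16 = 116 + 16 = 132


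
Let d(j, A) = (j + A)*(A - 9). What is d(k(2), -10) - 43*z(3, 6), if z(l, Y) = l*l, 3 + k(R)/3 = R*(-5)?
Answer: 544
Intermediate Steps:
k(R) = -9 - 15*R (k(R) = -9 + 3*(R*(-5)) = -9 + 3*(-5*R) = -9 - 15*R)
z(l, Y) = l²
d(j, A) = (-9 + A)*(A + j) (d(j, A) = (A + j)*(-9 + A) = (-9 + A)*(A + j))
d(k(2), -10) - 43*z(3, 6) = ((-10)² - 9*(-10) - 9*(-9 - 15*2) - 10*(-9 - 15*2)) - 43*3² = (100 + 90 - 9*(-9 - 30) - 10*(-9 - 30)) - 43*9 = (100 + 90 - 9*(-39) - 10*(-39)) - 387 = (100 + 90 + 351 + 390) - 387 = 931 - 387 = 544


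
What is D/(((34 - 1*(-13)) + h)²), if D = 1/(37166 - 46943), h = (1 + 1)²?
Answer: -1/25429977 ≈ -3.9324e-8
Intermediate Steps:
h = 4 (h = 2² = 4)
D = -1/9777 (D = 1/(-9777) = -1/9777 ≈ -0.00010228)
D/(((34 - 1*(-13)) + h)²) = -1/(9777*((34 - 1*(-13)) + 4)²) = -1/(9777*((34 + 13) + 4)²) = -1/(9777*(47 + 4)²) = -1/(9777*(51²)) = -1/9777/2601 = -1/9777*1/2601 = -1/25429977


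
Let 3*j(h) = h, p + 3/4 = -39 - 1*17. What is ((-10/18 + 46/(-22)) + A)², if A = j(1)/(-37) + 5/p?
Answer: 5204279501521/691393913001 ≈ 7.5272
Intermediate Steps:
p = -227/4 (p = -¾ + (-39 - 1*17) = -¾ + (-39 - 17) = -¾ - 56 = -227/4 ≈ -56.750)
j(h) = h/3
A = -2447/25197 (A = ((⅓)*1)/(-37) + 5/(-227/4) = (⅓)*(-1/37) + 5*(-4/227) = -1/111 - 20/227 = -2447/25197 ≈ -0.097115)
((-10/18 + 46/(-22)) + A)² = ((-10/18 + 46/(-22)) - 2447/25197)² = ((-10*1/18 + 46*(-1/22)) - 2447/25197)² = ((-5/9 - 23/11) - 2447/25197)² = (-262/99 - 2447/25197)² = (-2281289/831501)² = 5204279501521/691393913001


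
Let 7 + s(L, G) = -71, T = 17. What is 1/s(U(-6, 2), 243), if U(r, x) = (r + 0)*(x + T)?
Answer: -1/78 ≈ -0.012821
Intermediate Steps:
U(r, x) = r*(17 + x) (U(r, x) = (r + 0)*(x + 17) = r*(17 + x))
s(L, G) = -78 (s(L, G) = -7 - 71 = -78)
1/s(U(-6, 2), 243) = 1/(-78) = -1/78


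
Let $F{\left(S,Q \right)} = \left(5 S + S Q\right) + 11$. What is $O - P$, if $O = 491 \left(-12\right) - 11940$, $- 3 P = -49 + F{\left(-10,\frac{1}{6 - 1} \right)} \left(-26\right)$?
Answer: $-17493$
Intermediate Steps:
$F{\left(S,Q \right)} = 11 + 5 S + Q S$ ($F{\left(S,Q \right)} = \left(5 S + Q S\right) + 11 = 11 + 5 S + Q S$)
$P = -339$ ($P = - \frac{-49 + \left(11 + 5 \left(-10\right) + \frac{1}{6 - 1} \left(-10\right)\right) \left(-26\right)}{3} = - \frac{-49 + \left(11 - 50 + \frac{1}{5} \left(-10\right)\right) \left(-26\right)}{3} = - \frac{-49 + \left(11 - 50 - 2\right) \left(-26\right)}{3} = - \frac{-49 - -1066}{3} = - \frac{-49 + 1066}{3} = \left(- \frac{1}{3}\right) 1017 = -339$)
$O = -17832$ ($O = -5892 - 11940 = -17832$)
$O - P = -17832 - -339 = -17832 + 339 = -17493$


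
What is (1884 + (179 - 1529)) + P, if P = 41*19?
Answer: 1313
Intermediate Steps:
P = 779
(1884 + (179 - 1529)) + P = (1884 + (179 - 1529)) + 779 = (1884 - 1350) + 779 = 534 + 779 = 1313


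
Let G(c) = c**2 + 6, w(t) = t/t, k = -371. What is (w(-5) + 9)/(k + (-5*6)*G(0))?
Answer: -10/551 ≈ -0.018149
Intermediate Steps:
w(t) = 1
G(c) = 6 + c**2
(w(-5) + 9)/(k + (-5*6)*G(0)) = (1 + 9)/(-371 + (-5*6)*(6 + 0**2)) = 10/(-371 - 30*(6 + 0)) = 10/(-371 - 30*6) = 10/(-371 - 180) = 10/(-551) = 10*(-1/551) = -10/551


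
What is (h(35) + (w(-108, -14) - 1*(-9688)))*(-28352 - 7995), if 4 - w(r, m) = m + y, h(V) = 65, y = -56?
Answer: -357181969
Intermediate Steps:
w(r, m) = 60 - m (w(r, m) = 4 - (m - 56) = 4 - (-56 + m) = 4 + (56 - m) = 60 - m)
(h(35) + (w(-108, -14) - 1*(-9688)))*(-28352 - 7995) = (65 + ((60 - 1*(-14)) - 1*(-9688)))*(-28352 - 7995) = (65 + ((60 + 14) + 9688))*(-36347) = (65 + (74 + 9688))*(-36347) = (65 + 9762)*(-36347) = 9827*(-36347) = -357181969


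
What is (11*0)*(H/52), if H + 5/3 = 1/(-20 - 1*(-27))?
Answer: 0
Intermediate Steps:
H = -32/21 (H = -5/3 + 1/(-20 - 1*(-27)) = -5/3 + 1/(-20 + 27) = -5/3 + 1/7 = -32/21 ≈ -1.5238)
(11*0)*(H/52) = (11*0)*(-32/21/52) = 0*(-32/21*1/52) = 0*(-8/273) = 0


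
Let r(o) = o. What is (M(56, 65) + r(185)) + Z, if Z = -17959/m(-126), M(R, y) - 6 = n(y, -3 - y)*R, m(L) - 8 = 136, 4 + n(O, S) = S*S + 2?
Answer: 37281353/144 ≈ 2.5890e+5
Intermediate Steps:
n(O, S) = -2 + S² (n(O, S) = -4 + (S*S + 2) = -4 + (S² + 2) = -4 + (2 + S²) = -2 + S²)
m(L) = 144 (m(L) = 8 + 136 = 144)
M(R, y) = 6 + R*(-2 + (-3 - y)²) (M(R, y) = 6 + (-2 + (-3 - y)²)*R = 6 + R*(-2 + (-3 - y)²))
Z = -17959/144 ≈ -124.72
(M(56, 65) + r(185)) + Z = ((6 + 56*(-2 + (3 + 65)²)) + 185) - 17959/144 = ((6 + 56*(-2 + 68²)) + 185) - 17959/144 = ((6 + 56*(-2 + 4624)) + 185) - 17959/144 = ((6 + 56*4622) + 185) - 17959/144 = ((6 + 258832) + 185) - 17959/144 = (258838 + 185) - 17959/144 = 259023 - 17959/144 = 37281353/144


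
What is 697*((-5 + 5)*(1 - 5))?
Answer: 0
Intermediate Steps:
697*((-5 + 5)*(1 - 5)) = 697*(0*(-4)) = 697*0 = 0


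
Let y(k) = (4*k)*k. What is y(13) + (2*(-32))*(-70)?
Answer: 5156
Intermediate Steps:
y(k) = 4*k²
y(13) + (2*(-32))*(-70) = 4*13² + (2*(-32))*(-70) = 4*169 - 64*(-70) = 676 + 4480 = 5156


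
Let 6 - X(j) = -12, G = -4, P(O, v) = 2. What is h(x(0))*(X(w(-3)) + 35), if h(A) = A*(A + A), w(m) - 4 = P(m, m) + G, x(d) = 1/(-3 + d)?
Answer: 106/9 ≈ 11.778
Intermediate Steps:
w(m) = 2 (w(m) = 4 + (2 - 4) = 4 - 2 = 2)
h(A) = 2*A**2 (h(A) = A*(2*A) = 2*A**2)
X(j) = 18 (X(j) = 6 - 1*(-12) = 6 + 12 = 18)
h(x(0))*(X(w(-3)) + 35) = (2*(1/(-3 + 0))**2)*(18 + 35) = (2*(1/(-3))**2)*53 = (2*(-1/3)**2)*53 = (2*(1/9))*53 = (2/9)*53 = 106/9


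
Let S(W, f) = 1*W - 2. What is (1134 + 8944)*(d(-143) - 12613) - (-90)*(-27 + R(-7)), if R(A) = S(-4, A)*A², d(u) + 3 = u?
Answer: -128614092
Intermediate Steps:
S(W, f) = -2 + W (S(W, f) = W - 2 = -2 + W)
d(u) = -3 + u
R(A) = -6*A² (R(A) = (-2 - 4)*A² = -6*A²)
(1134 + 8944)*(d(-143) - 12613) - (-90)*(-27 + R(-7)) = (1134 + 8944)*((-3 - 143) - 12613) - (-90)*(-27 - 6*(-7)²) = 10078*(-146 - 12613) - (-90)*(-27 - 6*49) = 10078*(-12759) - (-90)*(-27 - 294) = -128585202 - (-90)*(-321) = -128585202 - 1*28890 = -128585202 - 28890 = -128614092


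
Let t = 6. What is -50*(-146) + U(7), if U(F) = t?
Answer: 7306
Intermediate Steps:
U(F) = 6
-50*(-146) + U(7) = -50*(-146) + 6 = 7300 + 6 = 7306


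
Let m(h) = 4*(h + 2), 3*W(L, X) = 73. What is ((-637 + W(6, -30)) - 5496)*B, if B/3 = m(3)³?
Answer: -146608000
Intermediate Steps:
W(L, X) = 73/3 (W(L, X) = (⅓)*73 = 73/3)
m(h) = 8 + 4*h (m(h) = 4*(2 + h) = 8 + 4*h)
B = 24000 (B = 3*(8 + 4*3)³ = 3*(8 + 12)³ = 3*20³ = 3*8000 = 24000)
((-637 + W(6, -30)) - 5496)*B = ((-637 + 73/3) - 5496)*24000 = (-1838/3 - 5496)*24000 = -18326/3*24000 = -146608000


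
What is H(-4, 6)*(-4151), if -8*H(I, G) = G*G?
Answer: 37359/2 ≈ 18680.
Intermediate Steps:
H(I, G) = -G²/8 (H(I, G) = -G*G/8 = -G²/8)
H(-4, 6)*(-4151) = -⅛*6²*(-4151) = -⅛*36*(-4151) = -9/2*(-4151) = 37359/2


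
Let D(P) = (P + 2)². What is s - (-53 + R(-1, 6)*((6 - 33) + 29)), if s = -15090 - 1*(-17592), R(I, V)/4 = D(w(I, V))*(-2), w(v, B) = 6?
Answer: 3579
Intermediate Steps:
D(P) = (2 + P)²
R(I, V) = -512 (R(I, V) = 4*((2 + 6)²*(-2)) = 4*(8²*(-2)) = 4*(64*(-2)) = 4*(-128) = -512)
s = 2502 (s = -15090 + 17592 = 2502)
s - (-53 + R(-1, 6)*((6 - 33) + 29)) = 2502 - (-53 - 512*((6 - 33) + 29)) = 2502 - (-53 - 512*(-27 + 29)) = 2502 - (-53 - 512*2) = 2502 - (-53 - 1024) = 2502 - 1*(-1077) = 2502 + 1077 = 3579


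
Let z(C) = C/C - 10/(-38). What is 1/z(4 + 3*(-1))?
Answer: 19/24 ≈ 0.79167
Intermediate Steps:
z(C) = 24/19 (z(C) = 1 - 10*(-1/38) = 1 + 5/19 = 24/19)
1/z(4 + 3*(-1)) = 1/(24/19) = 19/24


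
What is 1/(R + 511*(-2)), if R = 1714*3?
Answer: 1/4120 ≈ 0.00024272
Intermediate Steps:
R = 5142
1/(R + 511*(-2)) = 1/(5142 + 511*(-2)) = 1/(5142 - 1022) = 1/4120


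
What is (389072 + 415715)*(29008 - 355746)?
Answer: -262954494806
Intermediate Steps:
(389072 + 415715)*(29008 - 355746) = 804787*(-326738) = -262954494806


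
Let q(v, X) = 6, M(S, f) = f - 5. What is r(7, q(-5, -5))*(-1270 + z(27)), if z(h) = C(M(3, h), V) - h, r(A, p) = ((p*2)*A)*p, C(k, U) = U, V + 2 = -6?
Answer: -657720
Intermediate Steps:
V = -8 (V = -2 - 6 = -8)
M(S, f) = -5 + f
r(A, p) = 2*A*p² (r(A, p) = ((2*p)*A)*p = (2*A*p)*p = 2*A*p²)
z(h) = -8 - h
r(7, q(-5, -5))*(-1270 + z(27)) = (2*7*6²)*(-1270 + (-8 - 1*27)) = (2*7*36)*(-1270 + (-8 - 27)) = 504*(-1270 - 35) = 504*(-1305) = -657720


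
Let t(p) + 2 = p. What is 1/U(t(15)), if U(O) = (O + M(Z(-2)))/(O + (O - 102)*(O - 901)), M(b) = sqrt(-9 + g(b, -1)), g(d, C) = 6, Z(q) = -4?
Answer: 1027585/172 - 79045*I*sqrt(3)/172 ≈ 5974.3 - 795.99*I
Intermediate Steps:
t(p) = -2 + p
M(b) = I*sqrt(3) (M(b) = sqrt(-9 + 6) = sqrt(-3) = I*sqrt(3))
U(O) = (O + I*sqrt(3))/(O + (-901 + O)*(-102 + O)) (U(O) = (O + I*sqrt(3))/(O + (O - 102)*(O - 901)) = (O + I*sqrt(3))/(O + (-102 + O)*(-901 + O)) = (O + I*sqrt(3))/(O + (-901 + O)*(-102 + O)))
1/U(t(15)) = 1/(((-2 + 15) + I*sqrt(3))/(91902 + (-2 + 15)**2 - 1002*(-2 + 15))) = 1/((13 + I*sqrt(3))/(91902 + 13**2 - 1002*13)) = 1/((13 + I*sqrt(3))/(91902 + 169 - 13026)) = 1/((13 + I*sqrt(3))/79045) = 1/(13/79045 + I*sqrt(3)/79045)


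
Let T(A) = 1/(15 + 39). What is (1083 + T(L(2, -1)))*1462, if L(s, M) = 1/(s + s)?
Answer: 42751073/27 ≈ 1.5834e+6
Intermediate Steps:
L(s, M) = 1/(2*s)
T(A) = 1/54
(1083 + T(L(2, -1)))*1462 = (1083 + 1/54)*1462 = (58483/54)*1462 = 42751073/27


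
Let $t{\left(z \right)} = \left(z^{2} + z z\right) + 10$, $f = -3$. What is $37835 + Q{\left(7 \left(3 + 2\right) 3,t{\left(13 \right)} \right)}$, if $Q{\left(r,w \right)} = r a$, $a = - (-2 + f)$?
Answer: $38360$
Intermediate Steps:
$a = 5$ ($a = - (-2 - 3) = \left(-1\right) \left(-5\right) = 5$)
$t{\left(z \right)} = 10 + 2 z^{2}$ ($t{\left(z \right)} = \left(z^{2} + z^{2}\right) + 10 = 2 z^{2} + 10 = 10 + 2 z^{2}$)
$Q{\left(r,w \right)} = 5 r$ ($Q{\left(r,w \right)} = r 5 = 5 r$)
$37835 + Q{\left(7 \left(3 + 2\right) 3,t{\left(13 \right)} \right)} = 37835 + 5 \cdot 7 \left(3 + 2\right) 3 = 37835 + 5 \cdot 7 \cdot 5 \cdot 3 = 37835 + 5 \cdot 35 \cdot 3 = 37835 + 5 \cdot 105 = 37835 + 525 = 38360$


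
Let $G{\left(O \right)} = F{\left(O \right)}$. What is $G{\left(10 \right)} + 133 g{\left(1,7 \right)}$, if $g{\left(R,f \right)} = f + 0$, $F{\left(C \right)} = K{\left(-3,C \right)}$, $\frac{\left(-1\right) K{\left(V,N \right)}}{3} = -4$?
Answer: $943$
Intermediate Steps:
$K{\left(V,N \right)} = 12$ ($K{\left(V,N \right)} = \left(-3\right) \left(-4\right) = 12$)
$F{\left(C \right)} = 12$
$G{\left(O \right)} = 12$
$g{\left(R,f \right)} = f$
$G{\left(10 \right)} + 133 g{\left(1,7 \right)} = 12 + 133 \cdot 7 = 12 + 931 = 943$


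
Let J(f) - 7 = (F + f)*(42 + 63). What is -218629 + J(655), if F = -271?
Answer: -178302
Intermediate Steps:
J(f) = -28448 + 105*f (J(f) = 7 + (-271 + f)*(42 + 63) = 7 + (-271 + f)*105 = 7 + (-28455 + 105*f) = -28448 + 105*f)
-218629 + J(655) = -218629 + (-28448 + 105*655) = -218629 + (-28448 + 68775) = -218629 + 40327 = -178302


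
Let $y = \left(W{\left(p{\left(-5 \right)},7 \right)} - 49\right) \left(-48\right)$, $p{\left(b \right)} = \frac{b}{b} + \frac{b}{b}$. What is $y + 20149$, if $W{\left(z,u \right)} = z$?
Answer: $22405$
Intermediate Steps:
$p{\left(b \right)} = 2$ ($p{\left(b \right)} = 1 + 1 = 2$)
$y = 2256$ ($y = \left(2 - 49\right) \left(-48\right) = \left(-47\right) \left(-48\right) = 2256$)
$y + 20149 = 2256 + 20149 = 22405$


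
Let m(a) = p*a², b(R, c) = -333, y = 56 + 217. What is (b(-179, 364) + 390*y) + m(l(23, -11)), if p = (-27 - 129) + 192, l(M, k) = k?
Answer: 110493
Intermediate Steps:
y = 273
p = 36 (p = -156 + 192 = 36)
m(a) = 36*a²
(b(-179, 364) + 390*y) + m(l(23, -11)) = (-333 + 390*273) + 36*(-11)² = (-333 + 106470) + 36*121 = 106137 + 4356 = 110493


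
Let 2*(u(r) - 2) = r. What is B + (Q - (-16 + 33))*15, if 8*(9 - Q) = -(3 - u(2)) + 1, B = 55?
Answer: -535/8 ≈ -66.875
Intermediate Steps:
u(r) = 2 + r/2
Q = 71/8 (Q = 9 - (-(3 - (2 + (½)*2)) + 1)/8 = 9 - (-(3 - (2 + 1)) + 1)/8 = 9 - (-(3 - 1*3) + 1)/8 = 9 - (-(3 - 3) + 1)/8 = 9 - (-1*0 + 1)/8 = 9 - (0 + 1)/8 = 9 - ⅛*1 = 9 - ⅛ = 71/8 ≈ 8.8750)
B + (Q - (-16 + 33))*15 = 55 + (71/8 - (-16 + 33))*15 = 55 + (71/8 - 1*17)*15 = 55 + (71/8 - 17)*15 = 55 - 65/8*15 = 55 - 975/8 = -535/8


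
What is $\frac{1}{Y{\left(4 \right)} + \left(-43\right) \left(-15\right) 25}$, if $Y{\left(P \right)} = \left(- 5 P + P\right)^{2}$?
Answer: $\frac{1}{16381} \approx 6.1046 \cdot 10^{-5}$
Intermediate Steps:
$Y{\left(P \right)} = 16 P^{2}$ ($Y{\left(P \right)} = \left(- 4 P\right)^{2} = 16 P^{2}$)
$\frac{1}{Y{\left(4 \right)} + \left(-43\right) \left(-15\right) 25} = \frac{1}{16 \cdot 4^{2} + \left(-43\right) \left(-15\right) 25} = \frac{1}{16 \cdot 16 + 645 \cdot 25} = \frac{1}{256 + 16125} = \frac{1}{16381}$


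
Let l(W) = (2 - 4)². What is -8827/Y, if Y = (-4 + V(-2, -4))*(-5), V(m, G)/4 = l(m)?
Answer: 8827/60 ≈ 147.12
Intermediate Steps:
l(W) = 4 (l(W) = (-2)² = 4)
V(m, G) = 16 (V(m, G) = 4*4 = 16)
Y = -60 (Y = (-4 + 16)*(-5) = 12*(-5) = -60)
-8827/Y = -8827/(-60) = -8827*(-1/60) = 8827/60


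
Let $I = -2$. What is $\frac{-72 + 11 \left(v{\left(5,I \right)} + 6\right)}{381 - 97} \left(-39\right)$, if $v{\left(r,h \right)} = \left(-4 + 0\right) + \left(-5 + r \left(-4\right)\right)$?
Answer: $\frac{12675}{284} \approx 44.63$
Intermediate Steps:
$v{\left(r,h \right)} = -9 - 4 r$ ($v{\left(r,h \right)} = -4 - \left(5 + 4 r\right) = -9 - 4 r$)
$\frac{-72 + 11 \left(v{\left(5,I \right)} + 6\right)}{381 - 97} \left(-39\right) = \frac{-72 + 11 \left(\left(-9 - 20\right) + 6\right)}{381 - 97} \left(-39\right) = \frac{-72 + 11 \left(\left(-9 - 20\right) + 6\right)}{284} \left(-39\right) = \left(-72 + 11 \left(-29 + 6\right)\right) \frac{1}{284} \left(-39\right) = \left(-72 + 11 \left(-23\right)\right) \frac{1}{284} \left(-39\right) = \left(-72 - 253\right) \frac{1}{284} \left(-39\right) = \left(-325\right) \frac{1}{284} \left(-39\right) = \left(- \frac{325}{284}\right) \left(-39\right) = \frac{12675}{284}$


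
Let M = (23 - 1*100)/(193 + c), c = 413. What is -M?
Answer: 77/606 ≈ 0.12706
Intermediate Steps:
M = -77/606 (M = (23 - 1*100)/(193 + 413) = (23 - 100)/606 = -77*1/606 = -77/606 ≈ -0.12706)
-M = -1*(-77/606) = 77/606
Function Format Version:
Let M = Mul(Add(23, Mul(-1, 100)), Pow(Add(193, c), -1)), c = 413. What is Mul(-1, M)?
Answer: Rational(77, 606) ≈ 0.12706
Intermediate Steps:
M = Rational(-77, 606) (M = Mul(Add(23, Mul(-1, 100)), Pow(Add(193, 413), -1)) = Mul(Add(23, -100), Pow(606, -1)) = Mul(-77, Rational(1, 606)) = Rational(-77, 606) ≈ -0.12706)
Mul(-1, M) = Mul(-1, Rational(-77, 606)) = Rational(77, 606)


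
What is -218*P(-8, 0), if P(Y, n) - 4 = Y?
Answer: 872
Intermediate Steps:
P(Y, n) = 4 + Y
-218*P(-8, 0) = -218*(4 - 8) = -218*(-4) = 872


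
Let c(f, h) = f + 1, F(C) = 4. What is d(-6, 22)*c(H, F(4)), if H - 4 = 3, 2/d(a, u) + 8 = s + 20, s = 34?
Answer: 8/23 ≈ 0.34783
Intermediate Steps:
d(a, u) = 1/23 (d(a, u) = 2/(-8 + (34 + 20)) = 2/(-8 + 54) = 2/46 = 2*(1/46) = 1/23)
H = 7 (H = 4 + 3 = 7)
c(f, h) = 1 + f
d(-6, 22)*c(H, F(4)) = (1 + 7)/23 = (1/23)*8 = 8/23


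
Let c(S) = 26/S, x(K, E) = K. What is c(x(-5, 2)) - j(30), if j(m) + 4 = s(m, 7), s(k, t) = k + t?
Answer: -191/5 ≈ -38.200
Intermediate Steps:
j(m) = 3 + m (j(m) = -4 + (m + 7) = -4 + (7 + m) = 3 + m)
c(x(-5, 2)) - j(30) = 26/(-5) - (3 + 30) = 26*(-1/5) - 1*33 = -26/5 - 33 = -191/5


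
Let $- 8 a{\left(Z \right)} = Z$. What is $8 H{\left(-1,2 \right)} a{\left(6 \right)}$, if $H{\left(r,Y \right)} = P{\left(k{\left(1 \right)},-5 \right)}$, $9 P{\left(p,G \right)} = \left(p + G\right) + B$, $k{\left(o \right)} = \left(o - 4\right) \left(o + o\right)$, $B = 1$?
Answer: $\frac{20}{3} \approx 6.6667$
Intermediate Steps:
$a{\left(Z \right)} = - \frac{Z}{8}$
$k{\left(o \right)} = 2 o \left(-4 + o\right)$ ($k{\left(o \right)} = \left(-4 + o\right) 2 o = 2 o \left(-4 + o\right)$)
$P{\left(p,G \right)} = \frac{1}{9} + \frac{G}{9} + \frac{p}{9}$ ($P{\left(p,G \right)} = \frac{\left(p + G\right) + 1}{9} = \frac{\left(G + p\right) + 1}{9} = \frac{1 + G + p}{9} = \frac{1}{9} + \frac{G}{9} + \frac{p}{9}$)
$H{\left(r,Y \right)} = - \frac{10}{9}$ ($H{\left(r,Y \right)} = \frac{1}{9} + \frac{1}{9} \left(-5\right) + \frac{2 \cdot 1 \left(-4 + 1\right)}{9} = \frac{1}{9} - \frac{5}{9} + \frac{2 \cdot 1 \left(-3\right)}{9} = \frac{1}{9} - \frac{5}{9} + \frac{1}{9} \left(-6\right) = \frac{1}{9} - \frac{5}{9} - \frac{2}{3} = - \frac{10}{9}$)
$8 H{\left(-1,2 \right)} a{\left(6 \right)} = 8 \left(- \frac{10}{9}\right) \left(\left(- \frac{1}{8}\right) 6\right) = \left(- \frac{80}{9}\right) \left(- \frac{3}{4}\right) = \frac{20}{3}$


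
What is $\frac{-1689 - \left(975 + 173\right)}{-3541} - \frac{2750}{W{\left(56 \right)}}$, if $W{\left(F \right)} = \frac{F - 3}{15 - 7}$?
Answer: $- \frac{77751639}{187673} \approx -414.29$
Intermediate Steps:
$W{\left(F \right)} = - \frac{3}{8} + \frac{F}{8}$ ($W{\left(F \right)} = \frac{-3 + F}{8} = \left(-3 + F\right) \frac{1}{8} = - \frac{3}{8} + \frac{F}{8}$)
$\frac{-1689 - \left(975 + 173\right)}{-3541} - \frac{2750}{W{\left(56 \right)}} = \frac{-1689 - \left(975 + 173\right)}{-3541} - \frac{2750}{- \frac{3}{8} + \frac{1}{8} \cdot 56} = \left(-1689 - 1148\right) \left(- \frac{1}{3541}\right) - \frac{2750}{- \frac{3}{8} + 7} = \left(-1689 - 1148\right) \left(- \frac{1}{3541}\right) - \frac{2750}{\frac{53}{8}} = \left(-2837\right) \left(- \frac{1}{3541}\right) - \frac{22000}{53} = \frac{2837}{3541} - \frac{22000}{53} = - \frac{77751639}{187673}$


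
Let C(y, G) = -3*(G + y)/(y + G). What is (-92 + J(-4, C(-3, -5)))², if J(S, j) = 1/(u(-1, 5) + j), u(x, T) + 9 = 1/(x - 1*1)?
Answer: 5299204/625 ≈ 8478.7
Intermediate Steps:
u(x, T) = -9 + 1/(-1 + x) (u(x, T) = -9 + 1/(x - 1*1) = -9 + 1/(x - 1) = -9 + 1/(-1 + x))
C(y, G) = -3 (C(y, G) = -3*(G + y)/(G + y) = -3*1 = -3)
J(S, j) = 1/(-19/2 + j) (J(S, j) = 1/((10 - 9*(-1))/(-1 - 1) + j) = 1/((10 + 9)/(-2) + j) = 1/(-½*19 + j) = 1/(-19/2 + j))
(-92 + J(-4, C(-3, -5)))² = (-92 + 2/(-19 + 2*(-3)))² = (-92 + 2/(-19 - 6))² = (-92 + 2/(-25))² = (-92 + 2*(-1/25))² = (-92 - 2/25)² = (-2302/25)² = 5299204/625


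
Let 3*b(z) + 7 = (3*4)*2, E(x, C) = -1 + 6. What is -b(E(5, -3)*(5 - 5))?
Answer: -17/3 ≈ -5.6667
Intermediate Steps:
E(x, C) = 5
b(z) = 17/3 (b(z) = -7/3 + ((3*4)*2)/3 = -7/3 + (12*2)/3 = -7/3 + (1/3)*24 = -7/3 + 8 = 17/3)
-b(E(5, -3)*(5 - 5)) = -1*17/3 = -17/3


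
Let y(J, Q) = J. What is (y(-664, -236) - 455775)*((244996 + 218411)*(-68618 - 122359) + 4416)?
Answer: 40394885378271897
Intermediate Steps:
(y(-664, -236) - 455775)*((244996 + 218411)*(-68618 - 122359) + 4416) = (-664 - 455775)*((244996 + 218411)*(-68618 - 122359) + 4416) = -456439*(463407*(-190977) + 4416) = -456439*(-88500078639 + 4416) = -456439*(-88500074223) = 40394885378271897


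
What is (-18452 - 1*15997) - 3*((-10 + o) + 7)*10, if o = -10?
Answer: -34059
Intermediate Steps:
(-18452 - 1*15997) - 3*((-10 + o) + 7)*10 = (-18452 - 1*15997) - 3*((-10 - 10) + 7)*10 = (-18452 - 15997) - 3*(-20 + 7)*10 = -34449 - 3*(-13)*10 = -34449 + 39*10 = -34449 + 390 = -34059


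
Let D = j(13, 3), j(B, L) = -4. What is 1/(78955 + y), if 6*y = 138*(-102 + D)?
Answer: 1/76517 ≈ 1.3069e-5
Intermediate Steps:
D = -4
y = -2438 (y = (138*(-102 - 4))/6 = (138*(-106))/6 = (⅙)*(-14628) = -2438)
1/(78955 + y) = 1/(78955 - 2438) = 1/76517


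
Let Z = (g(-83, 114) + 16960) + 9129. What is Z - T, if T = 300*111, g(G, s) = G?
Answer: -7294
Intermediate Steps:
T = 33300
Z = 26006 (Z = (-83 + 16960) + 9129 = 16877 + 9129 = 26006)
Z - T = 26006 - 1*33300 = 26006 - 33300 = -7294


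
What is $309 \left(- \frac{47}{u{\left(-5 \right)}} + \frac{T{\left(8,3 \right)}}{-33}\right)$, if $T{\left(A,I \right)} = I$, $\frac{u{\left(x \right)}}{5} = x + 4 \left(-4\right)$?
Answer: $\frac{42436}{385} \approx 110.22$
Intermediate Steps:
$u{\left(x \right)} = -80 + 5 x$ ($u{\left(x \right)} = 5 \left(x + 4 \left(-4\right)\right) = 5 \left(x - 16\right) = 5 \left(-16 + x\right) = -80 + 5 x$)
$309 \left(- \frac{47}{u{\left(-5 \right)}} + \frac{T{\left(8,3 \right)}}{-33}\right) = 309 \left(- \frac{47}{-80 + 5 \left(-5\right)} + \frac{3}{-33}\right) = 309 \left(- \frac{47}{-80 - 25} + 3 \left(- \frac{1}{33}\right)\right) = 309 \left(- \frac{47}{-105} - \frac{1}{11}\right) = 309 \left(\left(-47\right) \left(- \frac{1}{105}\right) - \frac{1}{11}\right) = 309 \left(\frac{47}{105} - \frac{1}{11}\right) = 309 \cdot \frac{412}{1155} = \frac{42436}{385}$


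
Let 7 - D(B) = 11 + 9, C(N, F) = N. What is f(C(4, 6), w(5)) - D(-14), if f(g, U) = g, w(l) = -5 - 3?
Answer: 17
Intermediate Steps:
w(l) = -8
D(B) = -13 (D(B) = 7 - (11 + 9) = 7 - 1*20 = 7 - 20 = -13)
f(C(4, 6), w(5)) - D(-14) = 4 - 1*(-13) = 4 + 13 = 17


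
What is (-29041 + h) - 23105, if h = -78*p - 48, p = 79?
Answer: -58356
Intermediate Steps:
h = -6210 (h = -78*79 - 48 = -6162 - 48 = -6210)
(-29041 + h) - 23105 = (-29041 - 6210) - 23105 = -35251 - 23105 = -58356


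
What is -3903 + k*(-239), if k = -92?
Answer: 18085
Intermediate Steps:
-3903 + k*(-239) = -3903 - 92*(-239) = -3903 + 21988 = 18085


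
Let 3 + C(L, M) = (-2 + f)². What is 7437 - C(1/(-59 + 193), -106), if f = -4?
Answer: 7404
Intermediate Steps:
C(L, M) = 33 (C(L, M) = -3 + (-2 - 4)² = -3 + (-6)² = -3 + 36 = 33)
7437 - C(1/(-59 + 193), -106) = 7437 - 1*33 = 7437 - 33 = 7404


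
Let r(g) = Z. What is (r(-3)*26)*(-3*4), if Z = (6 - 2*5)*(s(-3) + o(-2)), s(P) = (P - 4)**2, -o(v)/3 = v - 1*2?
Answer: 76128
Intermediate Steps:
o(v) = 6 - 3*v (o(v) = -3*(v - 1*2) = -3*(v - 2) = -3*(-2 + v) = 6 - 3*v)
s(P) = (-4 + P)**2
Z = -244 (Z = (6 - 2*5)*((-4 - 3)**2 + (6 - 3*(-2))) = (6 - 10)*((-7)**2 + (6 + 6)) = -4*(49 + 12) = -4*61 = -244)
r(g) = -244
(r(-3)*26)*(-3*4) = (-244*26)*(-3*4) = -6344*(-12) = 76128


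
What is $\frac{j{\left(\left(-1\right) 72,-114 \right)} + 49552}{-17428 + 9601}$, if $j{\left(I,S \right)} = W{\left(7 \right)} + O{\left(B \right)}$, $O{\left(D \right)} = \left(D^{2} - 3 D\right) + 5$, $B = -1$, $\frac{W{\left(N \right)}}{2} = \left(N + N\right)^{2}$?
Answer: $- \frac{16651}{2609} \approx -6.3821$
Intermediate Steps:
$W{\left(N \right)} = 8 N^{2}$ ($W{\left(N \right)} = 2 \left(N + N\right)^{2} = 2 \left(2 N\right)^{2} = 2 \cdot 4 N^{2} = 8 N^{2}$)
$O{\left(D \right)} = 5 + D^{2} - 3 D$
$j{\left(I,S \right)} = 401$ ($j{\left(I,S \right)} = 8 \cdot 7^{2} + \left(5 + \left(-1\right)^{2} - -3\right) = 8 \cdot 49 + \left(5 + 1 + 3\right) = 392 + 9 = 401$)
$\frac{j{\left(\left(-1\right) 72,-114 \right)} + 49552}{-17428 + 9601} = \frac{401 + 49552}{-17428 + 9601} = \frac{49953}{-7827} = 49953 \left(- \frac{1}{7827}\right) = - \frac{16651}{2609}$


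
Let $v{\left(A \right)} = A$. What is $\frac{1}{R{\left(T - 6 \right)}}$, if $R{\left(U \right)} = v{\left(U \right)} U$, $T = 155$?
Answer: $\frac{1}{22201} \approx 4.5043 \cdot 10^{-5}$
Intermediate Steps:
$R{\left(U \right)} = U^{2}$ ($R{\left(U \right)} = U U = U^{2}$)
$\frac{1}{R{\left(T - 6 \right)}} = \frac{1}{\left(155 - 6\right)^{2}} = \frac{1}{149^{2}} = \frac{1}{22201}$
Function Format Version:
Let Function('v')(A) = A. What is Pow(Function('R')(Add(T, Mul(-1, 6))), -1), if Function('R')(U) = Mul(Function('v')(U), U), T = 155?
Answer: Rational(1, 22201) ≈ 4.5043e-5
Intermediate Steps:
Function('R')(U) = Pow(U, 2) (Function('R')(U) = Mul(U, U) = Pow(U, 2))
Pow(Function('R')(Add(T, Mul(-1, 6))), -1) = Pow(Pow(Add(155, Mul(-1, 6)), 2), -1) = Pow(Pow(Add(155, -6), 2), -1) = Pow(Pow(149, 2), -1) = Pow(22201, -1) = Rational(1, 22201)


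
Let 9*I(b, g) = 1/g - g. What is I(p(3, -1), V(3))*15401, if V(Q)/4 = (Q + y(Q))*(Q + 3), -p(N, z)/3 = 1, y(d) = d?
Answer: -319339735/1296 ≈ -2.4640e+5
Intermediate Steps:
p(N, z) = -3 (p(N, z) = -3*1 = -3)
V(Q) = 8*Q*(3 + Q) (V(Q) = 4*((Q + Q)*(Q + 3)) = 4*((2*Q)*(3 + Q)) = 4*(2*Q*(3 + Q)) = 8*Q*(3 + Q))
I(b, g) = -g/9 + 1/(9*g) (I(b, g) = (1/g - g)/9 = -g/9 + 1/(9*g))
I(p(3, -1), V(3))*15401 = ((1 - (8*3*(3 + 3))²)/(9*((8*3*(3 + 3)))))*15401 = ((1 - (8*3*6)²)/(9*((8*3*6))))*15401 = ((⅑)*(1 - 1*144²)/144)*15401 = ((⅑)*(1/144)*(1 - 1*20736))*15401 = ((⅑)*(1/144)*(1 - 20736))*15401 = ((⅑)*(1/144)*(-20735))*15401 = -20735/1296*15401 = -319339735/1296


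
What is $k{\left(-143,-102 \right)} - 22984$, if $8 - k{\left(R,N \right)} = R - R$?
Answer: $-22976$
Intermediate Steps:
$k{\left(R,N \right)} = 8$ ($k{\left(R,N \right)} = 8 - \left(R - R\right) = 8 - 0 = 8 + 0 = 8$)
$k{\left(-143,-102 \right)} - 22984 = 8 - 22984 = -22976$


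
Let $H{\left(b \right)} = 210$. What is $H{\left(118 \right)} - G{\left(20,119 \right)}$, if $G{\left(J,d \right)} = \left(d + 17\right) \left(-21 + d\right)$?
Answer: $-13118$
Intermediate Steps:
$G{\left(J,d \right)} = \left(-21 + d\right) \left(17 + d\right)$ ($G{\left(J,d \right)} = \left(17 + d\right) \left(-21 + d\right) = \left(-21 + d\right) \left(17 + d\right)$)
$H{\left(118 \right)} - G{\left(20,119 \right)} = 210 - \left(-357 + 119^{2} - 476\right) = 210 - \left(-357 + 14161 - 476\right) = 210 - 13328 = -13118$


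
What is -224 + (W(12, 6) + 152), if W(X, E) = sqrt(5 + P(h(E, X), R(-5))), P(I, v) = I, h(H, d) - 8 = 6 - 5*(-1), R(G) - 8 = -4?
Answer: -72 + 2*sqrt(6) ≈ -67.101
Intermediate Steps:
R(G) = 4 (R(G) = 8 - 4 = 4)
h(H, d) = 19 (h(H, d) = 8 + (6 - 5*(-1)) = 8 + (6 + 5) = 8 + 11 = 19)
W(X, E) = 2*sqrt(6) (W(X, E) = sqrt(5 + 19) = sqrt(24) = 2*sqrt(6))
-224 + (W(12, 6) + 152) = -224 + (2*sqrt(6) + 152) = -224 + (152 + 2*sqrt(6)) = -72 + 2*sqrt(6)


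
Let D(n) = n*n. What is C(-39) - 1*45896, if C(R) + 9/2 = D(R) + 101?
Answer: -88557/2 ≈ -44279.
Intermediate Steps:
D(n) = n**2
C(R) = 193/2 + R**2 (C(R) = -9/2 + (R**2 + 101) = -9/2 + (101 + R**2) = 193/2 + R**2)
C(-39) - 1*45896 = (193/2 + (-39)**2) - 1*45896 = (193/2 + 1521) - 45896 = 3235/2 - 45896 = -88557/2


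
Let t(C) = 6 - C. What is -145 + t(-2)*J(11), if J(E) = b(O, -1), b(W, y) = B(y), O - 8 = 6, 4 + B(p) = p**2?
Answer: -169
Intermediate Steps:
B(p) = -4 + p**2
O = 14 (O = 8 + 6 = 14)
b(W, y) = -4 + y**2
J(E) = -3 (J(E) = -4 + (-1)**2 = -4 + 1 = -3)
-145 + t(-2)*J(11) = -145 + (6 - 1*(-2))*(-3) = -145 + (6 + 2)*(-3) = -145 + 8*(-3) = -145 - 24 = -169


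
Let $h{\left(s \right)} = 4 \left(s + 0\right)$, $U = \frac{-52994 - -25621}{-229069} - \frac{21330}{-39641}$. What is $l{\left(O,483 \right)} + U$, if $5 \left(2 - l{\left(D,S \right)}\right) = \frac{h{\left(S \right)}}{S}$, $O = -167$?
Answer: $\frac{84338819689}{45402621145} \approx 1.8576$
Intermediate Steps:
$U = \frac{5971134863}{9080524229}$ ($U = \left(-52994 + 25621\right) \left(- \frac{1}{229069}\right) - - \frac{21330}{39641} = \left(-27373\right) \left(- \frac{1}{229069}\right) + \frac{21330}{39641} = \frac{27373}{229069} + \frac{21330}{39641} = \frac{5971134863}{9080524229} \approx 0.65758$)
$h{\left(s \right)} = 4 s$
$l{\left(D,S \right)} = \frac{6}{5}$ ($l{\left(D,S \right)} = 2 - \frac{4 S \frac{1}{S}}{5} = 2 - \frac{4}{5} = \frac{6}{5}$)
$l{\left(O,483 \right)} + U = \frac{6}{5} + \frac{5971134863}{9080524229} = \frac{84338819689}{45402621145}$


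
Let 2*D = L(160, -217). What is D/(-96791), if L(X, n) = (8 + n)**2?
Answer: -43681/193582 ≈ -0.22565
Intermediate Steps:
D = 43681/2 (D = (8 - 217)**2/2 = (1/2)*(-209)**2 = (1/2)*43681 = 43681/2 ≈ 21841.)
D/(-96791) = (43681/2)/(-96791) = (43681/2)*(-1/96791) = -43681/193582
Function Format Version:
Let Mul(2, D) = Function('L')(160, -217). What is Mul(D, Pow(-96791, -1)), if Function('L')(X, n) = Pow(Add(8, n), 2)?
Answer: Rational(-43681, 193582) ≈ -0.22565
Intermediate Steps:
D = Rational(43681, 2) (D = Mul(Rational(1, 2), Pow(Add(8, -217), 2)) = Mul(Rational(1, 2), Pow(-209, 2)) = Mul(Rational(1, 2), 43681) = Rational(43681, 2) ≈ 21841.)
Mul(D, Pow(-96791, -1)) = Mul(Rational(43681, 2), Pow(-96791, -1)) = Mul(Rational(43681, 2), Rational(-1, 96791)) = Rational(-43681, 193582)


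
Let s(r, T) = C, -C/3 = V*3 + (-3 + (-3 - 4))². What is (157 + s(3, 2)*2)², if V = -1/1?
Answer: 180625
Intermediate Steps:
V = -1 (V = -1*1 = -1)
C = -291 (C = -3*(-1*3 + (-3 + (-3 - 4))²) = -3*(-3 + (-3 - 7)²) = -3*(-3 + (-10)²) = -3*(-3 + 100) = -3*97 = -291)
s(r, T) = -291
(157 + s(3, 2)*2)² = (157 - 291*2)² = (157 - 582)² = (-425)² = 180625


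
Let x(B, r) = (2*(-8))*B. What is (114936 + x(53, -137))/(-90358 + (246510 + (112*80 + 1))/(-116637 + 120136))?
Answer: -399193912/315907171 ≈ -1.2636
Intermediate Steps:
x(B, r) = -16*B
(114936 + x(53, -137))/(-90358 + (246510 + (112*80 + 1))/(-116637 + 120136)) = (114936 - 16*53)/(-90358 + (246510 + (112*80 + 1))/(-116637 + 120136)) = (114936 - 848)/(-90358 + (246510 + (8960 + 1))/3499) = 114088/(-90358 + (246510 + 8961)*(1/3499)) = 114088/(-90358 + 255471*(1/3499)) = 114088/(-90358 + 255471/3499) = 114088/(-315907171/3499) = 114088*(-3499/315907171) = -399193912/315907171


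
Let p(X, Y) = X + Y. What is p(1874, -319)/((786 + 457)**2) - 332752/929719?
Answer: -73238918829/205208773033 ≈ -0.35690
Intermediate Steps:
p(1874, -319)/((786 + 457)**2) - 332752/929719 = (1874 - 319)/((786 + 457)**2) - 332752/929719 = 1555/(1243**2) - 332752*1/929719 = 1555/1545049 - 47536/132817 = -73238918829/205208773033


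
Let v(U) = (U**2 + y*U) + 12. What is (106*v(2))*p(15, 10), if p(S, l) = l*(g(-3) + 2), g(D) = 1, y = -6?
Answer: 12720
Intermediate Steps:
p(S, l) = 3*l (p(S, l) = l*(1 + 2) = l*3 = 3*l)
v(U) = 12 + U**2 - 6*U (v(U) = (U**2 - 6*U) + 12 = 12 + U**2 - 6*U)
(106*v(2))*p(15, 10) = (106*(12 + 2**2 - 6*2))*(3*10) = (106*(12 + 4 - 12))*30 = (106*4)*30 = 424*30 = 12720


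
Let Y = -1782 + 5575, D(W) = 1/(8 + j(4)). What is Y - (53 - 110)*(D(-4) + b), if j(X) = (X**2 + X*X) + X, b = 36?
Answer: 257237/44 ≈ 5846.3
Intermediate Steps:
j(X) = X + 2*X**2 (j(X) = (X**2 + X**2) + X = 2*X**2 + X = X + 2*X**2)
D(W) = 1/44 (D(W) = 1/(8 + 4*(1 + 2*4)) = 1/(8 + 4*(1 + 8)) = 1/(8 + 4*9) = 1/(8 + 36) = 1/44)
Y = 3793
Y - (53 - 110)*(D(-4) + b) = 3793 - (53 - 110)*(1/44 + 36) = 3793 - (-57)*1585/44 = 3793 - 1*(-90345/44) = 3793 + 90345/44 = 257237/44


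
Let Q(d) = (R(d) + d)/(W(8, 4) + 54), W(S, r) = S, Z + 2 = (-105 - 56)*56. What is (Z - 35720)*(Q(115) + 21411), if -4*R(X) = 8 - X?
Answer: -118790462655/124 ≈ -9.5799e+8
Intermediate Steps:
Z = -9018 (Z = -2 + (-105 - 56)*56 = -2 - 161*56 = -2 - 9016 = -9018)
R(X) = -2 + X/4 (R(X) = -(8 - X)/4 = -2 + X/4)
Q(d) = -1/31 + 5*d/248 (Q(d) = ((-2 + d/4) + d)/(8 + 54) = (-2 + 5*d/4)/62 = (-2 + 5*d/4)*(1/62) = -1/31 + 5*d/248)
(Z - 35720)*(Q(115) + 21411) = (-9018 - 35720)*((-1/31 + (5/248)*115) + 21411) = -44738*((-1/31 + 575/248) + 21411) = -44738*(567/248 + 21411) = -44738*5310495/248 = -118790462655/124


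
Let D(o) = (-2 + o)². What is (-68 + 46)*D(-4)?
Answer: -792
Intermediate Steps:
(-68 + 46)*D(-4) = (-68 + 46)*(-2 - 4)² = -22*(-6)² = -22*36 = -792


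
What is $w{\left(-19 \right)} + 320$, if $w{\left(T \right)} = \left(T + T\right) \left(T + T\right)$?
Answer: $1764$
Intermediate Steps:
$w{\left(T \right)} = 4 T^{2}$ ($w{\left(T \right)} = 2 T 2 T = 4 T^{2}$)
$w{\left(-19 \right)} + 320 = 4 \left(-19\right)^{2} + 320 = 4 \cdot 361 + 320 = 1444 + 320 = 1764$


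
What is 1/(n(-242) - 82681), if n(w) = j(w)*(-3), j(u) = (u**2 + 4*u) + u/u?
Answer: -1/255472 ≈ -3.9143e-6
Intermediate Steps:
j(u) = 1 + u**2 + 4*u (j(u) = (u**2 + 4*u) + 1 = 1 + u**2 + 4*u)
n(w) = -3 - 12*w - 3*w**2 (n(w) = (1 + w**2 + 4*w)*(-3) = -3 - 12*w - 3*w**2)
1/(n(-242) - 82681) = 1/((-3 - 12*(-242) - 3*(-242)**2) - 82681) = 1/((-3 + 2904 - 3*58564) - 82681) = 1/((-3 + 2904 - 175692) - 82681) = 1/(-172791 - 82681) = 1/(-255472) = -1/255472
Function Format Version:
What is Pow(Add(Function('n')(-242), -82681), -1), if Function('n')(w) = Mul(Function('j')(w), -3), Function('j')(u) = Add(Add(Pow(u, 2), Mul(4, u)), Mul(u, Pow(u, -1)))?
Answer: Rational(-1, 255472) ≈ -3.9143e-6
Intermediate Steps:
Function('j')(u) = Add(1, Pow(u, 2), Mul(4, u)) (Function('j')(u) = Add(Add(Pow(u, 2), Mul(4, u)), 1) = Add(1, Pow(u, 2), Mul(4, u)))
Function('n')(w) = Add(-3, Mul(-12, w), Mul(-3, Pow(w, 2))) (Function('n')(w) = Mul(Add(1, Pow(w, 2), Mul(4, w)), -3) = Add(-3, Mul(-12, w), Mul(-3, Pow(w, 2))))
Pow(Add(Function('n')(-242), -82681), -1) = Pow(Add(Add(-3, Mul(-12, -242), Mul(-3, Pow(-242, 2))), -82681), -1) = Pow(Add(Add(-3, 2904, Mul(-3, 58564)), -82681), -1) = Pow(Add(Add(-3, 2904, -175692), -82681), -1) = Pow(Add(-172791, -82681), -1) = Pow(-255472, -1) = Rational(-1, 255472)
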